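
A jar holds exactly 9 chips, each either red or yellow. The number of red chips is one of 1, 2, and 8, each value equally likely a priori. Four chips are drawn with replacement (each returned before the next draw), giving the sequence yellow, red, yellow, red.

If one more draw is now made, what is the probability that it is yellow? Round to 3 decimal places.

Under each hypothesis, the probability of the observed sequence is: P(data | r = 1) = (8/9)(1/9)(8/9)(1/9) = 0.0097546; P(data | r = 2) = (7/9)(2/9)(7/9)(2/9) = 0.029873; P(data | r = 8) = (1/9)(8/9)(1/9)(8/9) = 0.0097546.
Multiplying each by its prior: 1/3 · 0.0097546 = 0.0032515, 1/3 · 0.029873 = 0.0099578, 1/3 · 0.0097546 = 0.0032515; summing to 0.016461.
Dividing through by the total gives posterior P(r = 1 | data) = 0.19753, P(r = 2 | data) = 0.60494, P(r = 8 | data) = 0.19753.
Averaging over the posterior, P(yellow next | data) = (8/9)(0.19753) + (7/9)(0.60494) + (1/9)(0.19753) = 0.66804.

0.668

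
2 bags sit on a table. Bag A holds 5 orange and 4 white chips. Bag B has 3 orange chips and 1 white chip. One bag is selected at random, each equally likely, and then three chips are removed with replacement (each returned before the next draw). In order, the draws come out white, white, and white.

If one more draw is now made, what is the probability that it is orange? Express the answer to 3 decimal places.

0.585

For each hypothesis, P(data | H) works out to: P(data | bag A) = (4/9)(4/9)(4/9) = 0.087791; P(data | bag B) = (1/4)(1/4)(1/4) = 0.015625.
Multiplying each by its prior: 1/2 · 0.087791 = 0.043896, 1/2 · 0.015625 = 0.0078125; with total 0.051708.
The posterior is then P(bag A | data) = 0.84891, P(bag B | data) = 0.15109.
So P(orange next | data) = Σ P(orange next | H) P(H | data) = (5/9)(0.84891) + (3/4)(0.15109) = 0.58493.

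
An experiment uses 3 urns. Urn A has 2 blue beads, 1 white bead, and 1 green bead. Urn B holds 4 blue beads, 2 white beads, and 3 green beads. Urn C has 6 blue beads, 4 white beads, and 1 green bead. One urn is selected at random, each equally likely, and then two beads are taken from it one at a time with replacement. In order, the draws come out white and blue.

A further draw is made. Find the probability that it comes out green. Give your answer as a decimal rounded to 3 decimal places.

0.195

The likelihood of the observed sequence under each hypothesis: P(data | urn A) = (1/4)(2/4) = 0.125; P(data | urn B) = (2/9)(4/9) = 0.098765; P(data | urn C) = (4/11)(6/11) = 0.19835.
Weighting by the prior gives 1/3 · 0.125 = 0.041667, 1/3 · 0.098765 = 0.032922, 1/3 · 0.19835 = 0.066116; with total 0.1407.
Dividing through by the total gives posterior P(urn A | data) = 0.29613, P(urn B | data) = 0.23398, P(urn C | data) = 0.46989.
The predictive probability is P(green next | data) = (1/4)(0.29613) + (1/3)(0.23398) + (1/11)(0.46989) = 0.19474.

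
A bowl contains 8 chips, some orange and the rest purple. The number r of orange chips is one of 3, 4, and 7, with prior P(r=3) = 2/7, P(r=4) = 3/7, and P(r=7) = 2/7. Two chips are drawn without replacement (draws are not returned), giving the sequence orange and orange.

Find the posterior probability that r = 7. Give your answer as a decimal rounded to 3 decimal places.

0.636

Compute the likelihood of the observed sequence for each case: P(data | r = 3) = (3/8)(2/7) = 3/28; P(data | r = 4) = (4/8)(3/7) = 3/14; P(data | r = 7) = (7/8)(6/7) = 3/4.
Weighting by the prior gives 2/7 · 3/28 = 3/98, 3/7 · 3/14 = 9/98, 2/7 · 3/4 = 3/14; with total 33/98.
Therefore the posterior P(r = 7 | data) = (3/14) / (33/98) = 7/11.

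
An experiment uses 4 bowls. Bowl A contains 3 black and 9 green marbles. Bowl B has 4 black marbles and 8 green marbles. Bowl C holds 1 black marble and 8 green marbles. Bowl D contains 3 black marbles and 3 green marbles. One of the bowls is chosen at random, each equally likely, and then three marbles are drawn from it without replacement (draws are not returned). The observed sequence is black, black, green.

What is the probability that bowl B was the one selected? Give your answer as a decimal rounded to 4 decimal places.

0.2759

For each hypothesis, P(data | H) works out to: P(data | bowl A) = (3/12)(2/11)(9/10) = 9/220; P(data | bowl B) = (4/12)(3/11)(8/10) = 4/55; P(data | bowl C) = (1/9)(0/8) = 0; P(data | bowl D) = (3/6)(2/5)(3/4) = 3/20.
Multiplying each by its prior: 1/4 · 9/220 = 9/880, 1/4 · 4/55 = 1/55, 1/4 · 0 = 0, 1/4 · 3/20 = 3/80; these sum to 29/440.
By Bayes' rule, P(bowl B | data) = (1/55) / (29/440) = 8/29.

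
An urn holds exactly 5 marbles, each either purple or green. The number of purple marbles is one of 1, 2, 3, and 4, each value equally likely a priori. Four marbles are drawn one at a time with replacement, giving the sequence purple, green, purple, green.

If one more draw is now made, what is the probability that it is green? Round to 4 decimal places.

For each hypothesis, P(data | H) works out to: P(data | r = 1) = (1/5)(4/5)(1/5)(4/5) = 16/625; P(data | r = 2) = (2/5)(3/5)(2/5)(3/5) = 36/625; P(data | r = 3) = (3/5)(2/5)(3/5)(2/5) = 36/625; P(data | r = 4) = (4/5)(1/5)(4/5)(1/5) = 16/625.
Weighting by the prior gives 1/4 · 16/625 = 4/625, 1/4 · 36/625 = 9/625, 1/4 · 36/625 = 9/625, 1/4 · 16/625 = 4/625; these sum to 26/625.
Normalising, the posterior is P(r = 1 | data) = 2/13, P(r = 2 | data) = 9/26, P(r = 3 | data) = 9/26, P(r = 4 | data) = 2/13.
Averaging over the posterior, P(green next | data) = (4/5)(2/13) + (3/5)(9/26) + (2/5)(9/26) + (1/5)(2/13) = 1/2.

0.5000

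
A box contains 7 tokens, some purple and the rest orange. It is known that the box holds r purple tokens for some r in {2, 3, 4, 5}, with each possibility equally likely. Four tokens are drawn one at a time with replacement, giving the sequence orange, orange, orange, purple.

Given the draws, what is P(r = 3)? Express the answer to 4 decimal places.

The likelihood of the observed sequence under each hypothesis: P(data | r = 2) = (5/7)(5/7)(5/7)(2/7) = 0.10412; P(data | r = 3) = (4/7)(4/7)(4/7)(3/7) = 0.079967; P(data | r = 4) = (3/7)(3/7)(3/7)(4/7) = 0.044981; P(data | r = 5) = (2/7)(2/7)(2/7)(5/7) = 0.01666.
The prior-weighted likelihoods are 1/4 · 0.10412 = 0.026031, 1/4 · 0.079967 = 0.019992, 1/4 · 0.044981 = 0.011245, 1/4 · 0.01666 = 0.0041649; with total 0.061433.
Hence P(r = 3 | data) = (0.019992) / (0.061433) = 0.32542.

0.3254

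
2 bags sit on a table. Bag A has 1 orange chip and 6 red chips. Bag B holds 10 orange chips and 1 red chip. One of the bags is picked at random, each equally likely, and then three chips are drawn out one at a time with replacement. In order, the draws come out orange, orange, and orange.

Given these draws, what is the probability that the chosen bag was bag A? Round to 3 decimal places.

0.004

The likelihood of the observed sequence under each hypothesis: P(data | bag A) = (1/7)(1/7)(1/7) = 0.0029155; P(data | bag B) = (10/11)(10/11)(10/11) = 0.75131.
The prior-weighted likelihoods are 1/2 · 0.0029155 = 0.0014577, 1/2 · 0.75131 = 0.37566; with total 0.37712.
Therefore the posterior P(bag A | data) = (0.0014577) / (0.37712) = 0.0038655.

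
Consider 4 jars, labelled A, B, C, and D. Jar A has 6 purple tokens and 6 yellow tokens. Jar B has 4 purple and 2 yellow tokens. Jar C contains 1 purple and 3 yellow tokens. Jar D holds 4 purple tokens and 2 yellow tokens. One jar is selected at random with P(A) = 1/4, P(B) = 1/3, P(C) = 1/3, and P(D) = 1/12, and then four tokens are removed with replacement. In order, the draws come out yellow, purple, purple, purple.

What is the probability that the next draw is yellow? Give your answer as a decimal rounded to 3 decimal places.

0.403

The likelihood of the observed sequence under each hypothesis: P(data | jar A) = (6/12)(6/12)(6/12)(6/12) = 0.0625; P(data | jar B) = (2/6)(4/6)(4/6)(4/6) = 0.098765; P(data | jar C) = (3/4)(1/4)(1/4)(1/4) = 0.011719; P(data | jar D) = (2/6)(4/6)(4/6)(4/6) = 0.098765.
Multiplying each by its prior: 1/4 · 0.0625 = 0.015625, 1/3 · 0.098765 = 0.032922, 1/3 · 0.011719 = 0.0039062, 1/12 · 0.098765 = 0.0082305; these sum to 0.060684.
Dividing through by the total gives posterior P(jar A | data) = 0.25748, P(jar B | data) = 0.54252, P(jar C | data) = 0.064371, P(jar D | data) = 0.13563.
Averaging over the posterior, P(yellow next | data) = (1/2)(0.25748) + (1/3)(0.54252) + (3/4)(0.064371) + (1/3)(0.13563) = 0.40307.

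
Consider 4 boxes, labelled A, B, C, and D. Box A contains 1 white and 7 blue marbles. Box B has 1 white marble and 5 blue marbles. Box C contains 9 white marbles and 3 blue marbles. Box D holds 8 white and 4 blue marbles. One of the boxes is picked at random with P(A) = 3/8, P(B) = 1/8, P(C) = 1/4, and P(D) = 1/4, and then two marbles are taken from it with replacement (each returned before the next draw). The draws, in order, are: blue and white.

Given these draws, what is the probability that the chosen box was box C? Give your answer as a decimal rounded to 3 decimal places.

Under each hypothesis, the probability of the observed sequence is: P(data | box A) = (7/8)(1/8) = 0.10938; P(data | box B) = (5/6)(1/6) = 0.13889; P(data | box C) = (3/12)(9/12) = 0.1875; P(data | box D) = (4/12)(8/12) = 0.22222.
Multiplying each by its prior: 3/8 · 0.10938 = 0.041016, 1/8 · 0.13889 = 0.017361, 1/4 · 0.1875 = 0.046875, 1/4 · 0.22222 = 0.055556; with total 0.16081.
Therefore the posterior P(box C | data) = (0.046875) / (0.16081) = 0.2915.

0.291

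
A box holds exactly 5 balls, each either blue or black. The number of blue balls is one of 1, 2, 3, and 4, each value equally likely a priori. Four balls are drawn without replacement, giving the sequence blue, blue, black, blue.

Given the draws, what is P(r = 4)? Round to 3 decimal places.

For each hypothesis, P(data | H) works out to: P(data | r = 1) = (1/5)(0/4) = 0; P(data | r = 2) = (2/5)(1/4)(3/3)(0/2) = 0; P(data | r = 3) = (3/5)(2/4)(2/3)(1/2) = 1/10; P(data | r = 4) = (4/5)(3/4)(1/3)(2/2) = 1/5.
Weighting by the prior gives 1/4 · 0 = 0, 1/4 · 0 = 0, 1/4 · 1/10 = 1/40, 1/4 · 1/5 = 1/20; these sum to 3/40.
Hence P(r = 4 | data) = (1/20) / (3/40) = 2/3.

0.667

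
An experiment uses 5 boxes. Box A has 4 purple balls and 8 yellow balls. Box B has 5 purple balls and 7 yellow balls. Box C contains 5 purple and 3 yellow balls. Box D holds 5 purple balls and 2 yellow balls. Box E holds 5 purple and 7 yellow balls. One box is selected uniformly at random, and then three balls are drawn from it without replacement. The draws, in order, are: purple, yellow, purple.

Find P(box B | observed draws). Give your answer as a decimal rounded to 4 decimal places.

For each hypothesis, P(data | H) works out to: P(data | box A) = (4/12)(8/11)(3/10) = 0.072727; P(data | box B) = (5/12)(7/11)(4/10) = 0.10606; P(data | box C) = (5/8)(3/7)(4/6) = 0.17857; P(data | box D) = (5/7)(2/6)(4/5) = 0.19048; P(data | box E) = (5/12)(7/11)(4/10) = 0.10606.
Multiplying each by its prior: 1/5 · 0.072727 = 0.014545, 1/5 · 0.10606 = 0.021212, 1/5 · 0.17857 = 0.035714, 1/5 · 0.19048 = 0.038095, 1/5 · 0.10606 = 0.021212; summing to 0.13078.
So P(box B | data) = (0.021212) / (0.13078) = 0.1622.

0.1622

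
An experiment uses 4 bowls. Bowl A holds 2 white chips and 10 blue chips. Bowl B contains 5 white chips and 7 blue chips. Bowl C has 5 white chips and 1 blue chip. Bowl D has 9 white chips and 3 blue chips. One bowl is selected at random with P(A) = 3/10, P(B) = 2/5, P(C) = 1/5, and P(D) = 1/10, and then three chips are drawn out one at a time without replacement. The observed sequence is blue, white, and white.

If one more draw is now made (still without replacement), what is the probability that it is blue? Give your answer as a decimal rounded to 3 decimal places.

0.377

Under each hypothesis, the probability of the observed sequence is: P(data | bowl A) = (10/12)(2/11)(1/10) = 1/66; P(data | bowl B) = (7/12)(5/11)(4/10) = 7/66; P(data | bowl C) = (1/6)(5/5)(4/4) = 1/6; P(data | bowl D) = (3/12)(9/11)(8/10) = 9/55.
The prior-weighted likelihoods are 3/10 · 1/66 = 1/220, 2/5 · 7/66 = 7/165, 1/5 · 1/6 = 1/30, 1/10 · 9/55 = 9/550; with total 29/300.
Dividing through by the total gives posterior P(bowl A | data) = 15/319, P(bowl B | data) = 140/319, P(bowl C | data) = 10/29, P(bowl D | data) = 54/319.
The predictive probability is P(blue next | data) = (1)(15/319) + (2/3)(140/319) + (0)(10/29) + (2/9)(54/319) = 361/957.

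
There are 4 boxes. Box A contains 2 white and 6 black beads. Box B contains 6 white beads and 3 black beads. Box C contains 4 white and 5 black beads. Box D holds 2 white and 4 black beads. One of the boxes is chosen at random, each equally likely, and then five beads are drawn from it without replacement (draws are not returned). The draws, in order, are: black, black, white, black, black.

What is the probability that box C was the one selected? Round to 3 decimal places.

0.154

The likelihood of the observed sequence under each hypothesis: P(data | box A) = (6/8)(5/7)(2/6)(4/5)(3/4) = 3/28; P(data | box B) = (3/9)(2/8)(6/7)(1/6)(0/5) = 0; P(data | box C) = (5/9)(4/8)(4/7)(3/6)(2/5) = 2/63; P(data | box D) = (4/6)(3/5)(2/4)(2/3)(1/2) = 1/15.
The prior-weighted likelihoods are 1/4 · 3/28 = 3/112, 1/4 · 0 = 0, 1/4 · 2/63 = 1/126, 1/4 · 1/15 = 1/60; with total 37/720.
Therefore the posterior P(box C | data) = (1/126) / (37/720) = 40/259.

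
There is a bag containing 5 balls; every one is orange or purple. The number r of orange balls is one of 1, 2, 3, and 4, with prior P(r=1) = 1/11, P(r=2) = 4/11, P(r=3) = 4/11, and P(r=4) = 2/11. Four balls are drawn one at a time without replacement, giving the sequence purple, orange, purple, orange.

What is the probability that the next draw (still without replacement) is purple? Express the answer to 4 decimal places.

For each hypothesis, P(data | H) works out to: P(data | r = 1) = (4/5)(1/4)(3/3)(0/2) = 0; P(data | r = 2) = (3/5)(2/4)(2/3)(1/2) = 1/10; P(data | r = 3) = (2/5)(3/4)(1/3)(2/2) = 1/10; P(data | r = 4) = (1/5)(4/4)(0/3) = 0.
Multiplying each by its prior: 1/11 · 0 = 0, 4/11 · 1/10 = 2/55, 4/11 · 1/10 = 2/55, 2/11 · 0 = 0; these sum to 4/55.
The posterior is then P(r = 1 | data) = 0, P(r = 2 | data) = 1/2, P(r = 3 | data) = 1/2, P(r = 4 | data) = 0.
The predictive probability is P(purple next | data) = (1)(1/2) + (0)(1/2) = 1/2.

0.5000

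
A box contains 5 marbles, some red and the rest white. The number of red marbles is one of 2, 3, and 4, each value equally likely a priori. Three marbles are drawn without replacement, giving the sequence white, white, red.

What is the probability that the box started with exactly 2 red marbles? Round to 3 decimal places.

The likelihood of the observed sequence under each hypothesis: P(data | r = 2) = (3/5)(2/4)(2/3) = 1/5; P(data | r = 3) = (2/5)(1/4)(3/3) = 1/10; P(data | r = 4) = (1/5)(0/4) = 0.
Multiplying each by its prior: 1/3 · 1/5 = 1/15, 1/3 · 1/10 = 1/30, 1/3 · 0 = 0; with total 1/10.
By Bayes' rule, P(r = 2 | data) = (1/15) / (1/10) = 2/3.

0.667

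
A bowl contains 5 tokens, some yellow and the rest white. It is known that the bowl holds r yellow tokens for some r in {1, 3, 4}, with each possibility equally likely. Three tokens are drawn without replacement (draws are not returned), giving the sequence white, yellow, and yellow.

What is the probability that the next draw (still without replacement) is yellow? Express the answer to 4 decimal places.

The likelihood of the observed sequence under each hypothesis: P(data | r = 1) = (4/5)(1/4)(0/3) = 0; P(data | r = 3) = (2/5)(3/4)(2/3) = 1/5; P(data | r = 4) = (1/5)(4/4)(3/3) = 1/5.
Multiplying each by its prior: 1/3 · 0 = 0, 1/3 · 1/5 = 1/15, 1/3 · 1/5 = 1/15; these sum to 2/15.
Normalising, the posterior is P(r = 1 | data) = 0, P(r = 3 | data) = 1/2, P(r = 4 | data) = 1/2.
So P(yellow next | data) = Σ P(yellow next | H) P(H | data) = (1/2)(1/2) + (1)(1/2) = 3/4.

0.7500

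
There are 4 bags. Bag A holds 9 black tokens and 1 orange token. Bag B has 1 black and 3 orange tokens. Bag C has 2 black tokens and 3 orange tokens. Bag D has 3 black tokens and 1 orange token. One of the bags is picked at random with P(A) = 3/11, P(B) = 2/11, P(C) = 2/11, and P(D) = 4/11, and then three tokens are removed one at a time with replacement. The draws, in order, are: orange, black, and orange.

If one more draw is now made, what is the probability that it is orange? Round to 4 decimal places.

0.5529

Compute the likelihood of the observed sequence for each case: P(data | bag A) = (1/10)(9/10)(1/10) = 0.009; P(data | bag B) = (3/4)(1/4)(3/4) = 0.14062; P(data | bag C) = (3/5)(2/5)(3/5) = 0.144; P(data | bag D) = (1/4)(3/4)(1/4) = 0.046875.
The prior-weighted likelihoods are 3/11 · 0.009 = 0.0024545, 2/11 · 0.14062 = 0.025568, 2/11 · 0.144 = 0.026182, 4/11 · 0.046875 = 0.017045; summing to 0.07125.
Dividing through by the total gives posterior P(bag A | data) = 0.03445, P(bag B | data) = 0.35885, P(bag C | data) = 0.36746, P(bag D | data) = 0.23923.
Averaging over the posterior, P(orange next | data) = (1/10)(0.03445) + (3/4)(0.35885) + (3/5)(0.36746) + (1/4)(0.23923) = 0.55287.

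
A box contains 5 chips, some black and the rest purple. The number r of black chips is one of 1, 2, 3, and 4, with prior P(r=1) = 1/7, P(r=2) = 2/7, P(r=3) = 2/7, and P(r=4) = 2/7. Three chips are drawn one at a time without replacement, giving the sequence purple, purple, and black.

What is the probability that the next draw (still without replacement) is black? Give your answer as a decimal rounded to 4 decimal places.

For each hypothesis, P(data | H) works out to: P(data | r = 1) = (4/5)(3/4)(1/3) = 1/5; P(data | r = 2) = (3/5)(2/4)(2/3) = 1/5; P(data | r = 3) = (2/5)(1/4)(3/3) = 1/10; P(data | r = 4) = (1/5)(0/4) = 0.
Multiplying each by its prior: 1/7 · 1/5 = 1/35, 2/7 · 1/5 = 2/35, 2/7 · 1/10 = 1/35, 2/7 · 0 = 0; with total 4/35.
Normalising, the posterior is P(r = 1 | data) = 1/4, P(r = 2 | data) = 1/2, P(r = 3 | data) = 1/4, P(r = 4 | data) = 0.
Averaging over the posterior, P(black next | data) = (0)(1/4) + (1/2)(1/2) + (1)(1/4) = 1/2.

0.5000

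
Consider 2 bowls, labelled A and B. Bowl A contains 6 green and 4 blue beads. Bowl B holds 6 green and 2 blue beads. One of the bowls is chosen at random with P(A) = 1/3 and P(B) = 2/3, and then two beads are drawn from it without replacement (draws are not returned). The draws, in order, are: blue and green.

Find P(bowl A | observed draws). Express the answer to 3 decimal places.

Under each hypothesis, the probability of the observed sequence is: P(data | bowl A) = (4/10)(6/9) = 4/15; P(data | bowl B) = (2/8)(6/7) = 3/14.
Multiplying each by its prior: 1/3 · 4/15 = 4/45, 2/3 · 3/14 = 1/7; summing to 73/315.
By Bayes' rule, P(bowl A | data) = (4/45) / (73/315) = 28/73.

0.384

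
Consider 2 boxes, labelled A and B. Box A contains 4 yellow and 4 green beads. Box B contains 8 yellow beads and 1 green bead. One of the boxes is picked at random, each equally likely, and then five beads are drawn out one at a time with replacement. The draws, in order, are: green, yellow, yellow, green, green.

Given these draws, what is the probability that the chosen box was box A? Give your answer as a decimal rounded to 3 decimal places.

Under each hypothesis, the probability of the observed sequence is: P(data | box A) = (4/8)(4/8)(4/8)(4/8)(4/8) = 0.03125; P(data | box B) = (1/9)(8/9)(8/9)(1/9)(1/9) = 0.0010838.
Multiplying each by its prior: 1/2 · 0.03125 = 0.015625, 1/2 · 0.0010838 = 0.00054192; summing to 0.016167.
So P(box A | data) = (0.015625) / (0.016167) = 0.96648.

0.966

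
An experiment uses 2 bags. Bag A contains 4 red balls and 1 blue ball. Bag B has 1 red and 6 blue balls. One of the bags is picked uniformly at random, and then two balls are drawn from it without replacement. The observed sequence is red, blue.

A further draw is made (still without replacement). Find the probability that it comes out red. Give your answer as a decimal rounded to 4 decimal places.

The likelihood of the observed sequence under each hypothesis: P(data | bag A) = (4/5)(1/4) = 1/5; P(data | bag B) = (1/7)(6/6) = 1/7.
The prior-weighted likelihoods are 1/2 · 1/5 = 1/10, 1/2 · 1/7 = 1/14; these sum to 6/35.
The posterior is then P(bag A | data) = 7/12, P(bag B | data) = 5/12.
Averaging over the posterior, P(red next | data) = (1)(7/12) + (0)(5/12) = 7/12.

0.5833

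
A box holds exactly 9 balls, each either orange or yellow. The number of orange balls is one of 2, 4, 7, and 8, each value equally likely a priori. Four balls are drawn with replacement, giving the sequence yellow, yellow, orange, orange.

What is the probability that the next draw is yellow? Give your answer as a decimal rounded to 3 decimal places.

0.497

The likelihood of the observed sequence under each hypothesis: P(data | r = 2) = (7/9)(7/9)(2/9)(2/9) = 0.029873; P(data | r = 4) = (5/9)(5/9)(4/9)(4/9) = 0.060966; P(data | r = 7) = (2/9)(2/9)(7/9)(7/9) = 0.029873; P(data | r = 8) = (1/9)(1/9)(8/9)(8/9) = 0.0097546.
The prior-weighted likelihoods are 1/4 · 0.029873 = 0.0074684, 1/4 · 0.060966 = 0.015242, 1/4 · 0.029873 = 0.0074684, 1/4 · 0.0097546 = 0.0024387; with total 0.032617.
The posterior is then P(r = 2 | data) = 0.22897, P(r = 4 | data) = 0.46729, P(r = 7 | data) = 0.22897, P(r = 8 | data) = 0.074766.
Averaging over the posterior, P(yellow next | data) = (7/9)(0.22897) + (5/9)(0.46729) + (2/9)(0.22897) + (1/9)(0.074766) = 0.49688.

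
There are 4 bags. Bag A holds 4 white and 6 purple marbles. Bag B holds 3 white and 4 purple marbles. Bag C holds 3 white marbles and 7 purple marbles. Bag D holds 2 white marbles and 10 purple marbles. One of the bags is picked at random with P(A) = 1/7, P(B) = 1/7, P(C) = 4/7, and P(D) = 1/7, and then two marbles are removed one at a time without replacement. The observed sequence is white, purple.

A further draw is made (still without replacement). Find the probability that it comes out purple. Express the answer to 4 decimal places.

Compute the likelihood of the observed sequence for each case: P(data | bag A) = (4/10)(6/9) = 0.26667; P(data | bag B) = (3/7)(4/6) = 0.28571; P(data | bag C) = (3/10)(7/9) = 0.23333; P(data | bag D) = (2/12)(10/11) = 0.15152.
Weighting by the prior gives 1/7 · 0.26667 = 0.038095, 1/7 · 0.28571 = 0.040816, 4/7 · 0.23333 = 0.13333, 1/7 · 0.15152 = 0.021645; with total 0.23389.
Dividing through by the total gives posterior P(bag A | data) = 0.16288, P(bag B | data) = 0.17451, P(bag C | data) = 0.57007, P(bag D | data) = 0.092544.
The predictive probability is P(purple next | data) = (5/8)(0.16288) + (3/5)(0.17451) + (3/4)(0.57007) + (9/10)(0.092544) = 0.71735.

0.7173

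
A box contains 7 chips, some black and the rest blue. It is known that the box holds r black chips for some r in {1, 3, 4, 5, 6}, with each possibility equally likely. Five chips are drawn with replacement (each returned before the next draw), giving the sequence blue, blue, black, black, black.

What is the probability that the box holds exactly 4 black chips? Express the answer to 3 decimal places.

Under each hypothesis, the probability of the observed sequence is: P(data | r = 1) = (6/7)(6/7)(1/7)(1/7)(1/7) = 0.002142; P(data | r = 3) = (4/7)(4/7)(3/7)(3/7)(3/7) = 0.025704; P(data | r = 4) = (3/7)(3/7)(4/7)(4/7)(4/7) = 0.034271; P(data | r = 5) = (2/7)(2/7)(5/7)(5/7)(5/7) = 0.02975; P(data | r = 6) = (1/7)(1/7)(6/7)(6/7)(6/7) = 0.012852.
Multiplying each by its prior: 1/5 · 0.002142 = 0.00042839, 1/5 · 0.025704 = 0.0051407, 1/5 · 0.034271 = 0.0068543, 1/5 · 0.02975 = 0.0059499, 1/5 · 0.012852 = 0.0025704; these sum to 0.020944.
Hence P(r = 4 | data) = (0.0068543) / (0.020944) = 0.32727.

0.327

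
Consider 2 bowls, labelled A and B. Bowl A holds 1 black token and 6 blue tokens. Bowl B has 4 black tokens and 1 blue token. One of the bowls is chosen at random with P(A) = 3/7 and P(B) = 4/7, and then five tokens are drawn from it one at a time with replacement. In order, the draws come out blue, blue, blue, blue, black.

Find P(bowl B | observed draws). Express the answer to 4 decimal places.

0.0217

The likelihood of the observed sequence under each hypothesis: P(data | bowl A) = (6/7)(6/7)(6/7)(6/7)(1/7) = 0.077111; P(data | bowl B) = (1/5)(1/5)(1/5)(1/5)(4/5) = 0.00128.
The prior-weighted likelihoods are 3/7 · 0.077111 = 0.033047, 4/7 · 0.00128 = 0.00073143; with total 0.033779.
So P(bowl B | data) = (0.00073143) / (0.033779) = 0.021653.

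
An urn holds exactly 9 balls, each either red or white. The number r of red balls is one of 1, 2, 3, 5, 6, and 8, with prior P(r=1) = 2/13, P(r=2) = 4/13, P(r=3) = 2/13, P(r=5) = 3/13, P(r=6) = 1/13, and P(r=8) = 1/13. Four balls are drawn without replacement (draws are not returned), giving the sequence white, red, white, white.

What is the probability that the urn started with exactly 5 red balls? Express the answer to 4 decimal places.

For each hypothesis, P(data | H) works out to: P(data | r = 1) = (8/9)(1/8)(7/7)(6/6) = 0.11111; P(data | r = 2) = (7/9)(2/8)(6/7)(5/6) = 0.13889; P(data | r = 3) = (6/9)(3/8)(5/7)(4/6) = 0.11905; P(data | r = 5) = (4/9)(5/8)(3/7)(2/6) = 0.039683; P(data | r = 6) = (3/9)(6/8)(2/7)(1/6) = 0.011905; P(data | r = 8) = (1/9)(8/8)(0/7) = 0.
Multiplying each by its prior: 2/13 · 0.11111 = 0.017094, 4/13 · 0.13889 = 0.042735, 2/13 · 0.11905 = 0.018315, 3/13 · 0.039683 = 0.0091575, 1/13 · 0.011905 = 0.00091575, 1/13 · 0 = 0; with total 0.088217.
Hence P(r = 5 | data) = (0.0091575) / (0.088217) = 0.10381.

0.1038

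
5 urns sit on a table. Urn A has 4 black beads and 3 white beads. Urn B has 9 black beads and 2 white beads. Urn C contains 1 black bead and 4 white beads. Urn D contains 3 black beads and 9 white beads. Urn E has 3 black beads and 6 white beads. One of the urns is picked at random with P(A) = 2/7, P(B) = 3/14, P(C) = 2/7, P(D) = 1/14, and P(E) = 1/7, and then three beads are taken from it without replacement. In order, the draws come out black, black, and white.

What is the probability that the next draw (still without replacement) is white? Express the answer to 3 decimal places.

Compute the likelihood of the observed sequence for each case: P(data | urn A) = (4/7)(3/6)(3/5) = 0.17143; P(data | urn B) = (9/11)(8/10)(2/9) = 0.14545; P(data | urn C) = (1/5)(0/4) = 0; P(data | urn D) = (3/12)(2/11)(9/10) = 0.040909; P(data | urn E) = (3/9)(2/8)(6/7) = 0.071429.
Multiplying each by its prior: 2/7 · 0.17143 = 0.04898, 3/14 · 0.14545 = 0.031169, 2/7 · 0 = 0, 1/14 · 0.040909 = 0.0029221, 1/7 · 0.071429 = 0.010204; summing to 0.093275.
The posterior is then P(urn A | data) = 0.52511, P(urn B | data) = 0.33416, P(urn C | data) = 0, P(urn D | data) = 0.031328, P(urn E | data) = 0.1094.
The predictive probability is P(white next | data) = (1/2)(0.52511) + (1/8)(0.33416) + (8/9)(0.031328) + (5/6)(0.1094) = 0.42334.

0.423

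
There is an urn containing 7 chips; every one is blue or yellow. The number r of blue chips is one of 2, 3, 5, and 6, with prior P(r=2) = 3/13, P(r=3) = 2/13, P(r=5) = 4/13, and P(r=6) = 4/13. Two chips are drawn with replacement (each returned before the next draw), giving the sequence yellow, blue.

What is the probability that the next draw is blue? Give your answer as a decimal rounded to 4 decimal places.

0.5763

Compute the likelihood of the observed sequence for each case: P(data | r = 2) = (5/7)(2/7) = 10/49; P(data | r = 3) = (4/7)(3/7) = 12/49; P(data | r = 5) = (2/7)(5/7) = 10/49; P(data | r = 6) = (1/7)(6/7) = 6/49.
Multiplying each by its prior: 3/13 · 10/49 = 30/637, 2/13 · 12/49 = 24/637, 4/13 · 10/49 = 40/637, 4/13 · 6/49 = 24/637; summing to 118/637.
Dividing through by the total gives posterior P(r = 2 | data) = 15/59, P(r = 3 | data) = 12/59, P(r = 5 | data) = 20/59, P(r = 6 | data) = 12/59.
So P(blue next | data) = Σ P(blue next | H) P(H | data) = (2/7)(15/59) + (3/7)(12/59) + (5/7)(20/59) + (6/7)(12/59) = 34/59.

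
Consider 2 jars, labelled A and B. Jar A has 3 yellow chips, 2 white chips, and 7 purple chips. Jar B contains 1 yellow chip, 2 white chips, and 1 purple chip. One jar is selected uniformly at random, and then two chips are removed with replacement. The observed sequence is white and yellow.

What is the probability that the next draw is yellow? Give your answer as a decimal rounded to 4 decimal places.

0.2500

For each hypothesis, P(data | H) works out to: P(data | jar A) = (2/12)(3/12) = 1/24; P(data | jar B) = (2/4)(1/4) = 1/8.
The prior-weighted likelihoods are 1/2 · 1/24 = 1/48, 1/2 · 1/8 = 1/16; with total 1/12.
Dividing through by the total gives posterior P(jar A | data) = 1/4, P(jar B | data) = 3/4.
Averaging over the posterior, P(yellow next | data) = (1/4)(1/4) + (1/4)(3/4) = 1/4.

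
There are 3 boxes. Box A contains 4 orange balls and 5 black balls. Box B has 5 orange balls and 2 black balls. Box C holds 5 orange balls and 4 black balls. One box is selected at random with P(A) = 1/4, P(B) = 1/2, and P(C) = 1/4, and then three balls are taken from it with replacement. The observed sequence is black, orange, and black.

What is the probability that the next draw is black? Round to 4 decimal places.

0.4355

Compute the likelihood of the observed sequence for each case: P(data | box A) = (5/9)(4/9)(5/9) = 0.13717; P(data | box B) = (2/7)(5/7)(2/7) = 0.058309; P(data | box C) = (4/9)(5/9)(4/9) = 0.10974.
Weighting by the prior gives 1/4 · 0.13717 = 0.034294, 1/2 · 0.058309 = 0.029155, 1/4 · 0.10974 = 0.027435; with total 0.090883.
Normalising, the posterior is P(box A | data) = 0.37734, P(box B | data) = 0.32079, P(box C | data) = 0.30187.
The predictive probability is P(black next | data) = (5/9)(0.37734) + (2/7)(0.32079) + (4/9)(0.30187) = 0.43545.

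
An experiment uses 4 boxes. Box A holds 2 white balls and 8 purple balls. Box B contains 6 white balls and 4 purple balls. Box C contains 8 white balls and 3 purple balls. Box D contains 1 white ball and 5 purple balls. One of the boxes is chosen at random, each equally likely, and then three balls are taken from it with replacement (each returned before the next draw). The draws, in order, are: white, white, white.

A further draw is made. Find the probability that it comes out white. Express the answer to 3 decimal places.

0.671

For each hypothesis, P(data | H) works out to: P(data | box A) = (2/10)(2/10)(2/10) = 0.008; P(data | box B) = (6/10)(6/10)(6/10) = 0.216; P(data | box C) = (8/11)(8/11)(8/11) = 0.38467; P(data | box D) = (1/6)(1/6)(1/6) = 0.0046296.
Weighting by the prior gives 1/4 · 0.008 = 0.002, 1/4 · 0.216 = 0.054, 1/4 · 0.38467 = 0.096168, 1/4 · 0.0046296 = 0.0011574; these sum to 0.15333.
Normalising, the posterior is P(box A | data) = 0.013044, P(box B | data) = 0.35219, P(box C | data) = 0.62722, P(box D | data) = 0.0075487.
Averaging over the posterior, P(white next | data) = (1/5)(0.013044) + (3/5)(0.35219) + (8/11)(0.62722) + (1/6)(0.0075487) = 0.67134.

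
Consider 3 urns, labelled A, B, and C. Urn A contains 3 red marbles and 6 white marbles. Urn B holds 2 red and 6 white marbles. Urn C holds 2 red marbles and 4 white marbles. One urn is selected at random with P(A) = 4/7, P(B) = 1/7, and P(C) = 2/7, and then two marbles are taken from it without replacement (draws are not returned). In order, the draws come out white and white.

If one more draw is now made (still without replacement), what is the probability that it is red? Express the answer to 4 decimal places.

0.4306

Under each hypothesis, the probability of the observed sequence is: P(data | urn A) = (6/9)(5/8) = 0.41667; P(data | urn B) = (6/8)(5/7) = 0.53571; P(data | urn C) = (4/6)(3/5) = 0.4.
Multiplying each by its prior: 4/7 · 0.41667 = 0.2381, 1/7 · 0.53571 = 0.076531, 2/7 · 0.4 = 0.11429; these sum to 0.42891.
Dividing through by the total gives posterior P(urn A | data) = 0.55511, P(urn B | data) = 0.17843, P(urn C | data) = 0.26646.
Averaging over the posterior, P(red next | data) = (3/7)(0.55511) + (1/3)(0.17843) + (1/2)(0.26646) = 0.43061.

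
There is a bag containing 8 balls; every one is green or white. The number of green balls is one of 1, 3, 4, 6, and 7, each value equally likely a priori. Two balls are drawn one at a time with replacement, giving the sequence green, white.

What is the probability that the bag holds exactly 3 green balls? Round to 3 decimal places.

0.263

The likelihood of the observed sequence under each hypothesis: P(data | r = 1) = (1/8)(7/8) = 7/64; P(data | r = 3) = (3/8)(5/8) = 15/64; P(data | r = 4) = (4/8)(4/8) = 1/4; P(data | r = 6) = (6/8)(2/8) = 3/16; P(data | r = 7) = (7/8)(1/8) = 7/64.
Weighting by the prior gives 1/5 · 7/64 = 7/320, 1/5 · 15/64 = 3/64, 1/5 · 1/4 = 1/20, 1/5 · 3/16 = 3/80, 1/5 · 7/64 = 7/320; summing to 57/320.
So P(r = 3 | data) = (3/64) / (57/320) = 5/19.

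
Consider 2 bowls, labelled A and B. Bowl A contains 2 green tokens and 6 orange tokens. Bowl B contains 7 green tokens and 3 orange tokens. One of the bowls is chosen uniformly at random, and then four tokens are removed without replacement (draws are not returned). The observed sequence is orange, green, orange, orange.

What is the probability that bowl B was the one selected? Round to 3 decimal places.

0.055

For each hypothesis, P(data | H) works out to: P(data | bowl A) = (6/8)(2/7)(5/6)(4/5) = 0.14286; P(data | bowl B) = (3/10)(7/9)(2/8)(1/7) = 0.0083333.
The prior-weighted likelihoods are 1/2 · 0.14286 = 0.071429, 1/2 · 0.0083333 = 0.0041667; summing to 0.075595.
Therefore the posterior P(bowl B | data) = (0.0041667) / (0.075595) = 0.055118.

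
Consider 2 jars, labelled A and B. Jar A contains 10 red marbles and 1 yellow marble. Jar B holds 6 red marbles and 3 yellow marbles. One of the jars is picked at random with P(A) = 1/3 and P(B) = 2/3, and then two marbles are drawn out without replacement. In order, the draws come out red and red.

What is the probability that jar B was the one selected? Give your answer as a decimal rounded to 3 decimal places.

For each hypothesis, P(data | H) works out to: P(data | jar A) = (10/11)(9/10) = 9/11; P(data | jar B) = (6/9)(5/8) = 5/12.
Weighting by the prior gives 1/3 · 9/11 = 3/11, 2/3 · 5/12 = 5/18; with total 109/198.
By Bayes' rule, P(jar B | data) = (5/18) / (109/198) = 55/109.

0.505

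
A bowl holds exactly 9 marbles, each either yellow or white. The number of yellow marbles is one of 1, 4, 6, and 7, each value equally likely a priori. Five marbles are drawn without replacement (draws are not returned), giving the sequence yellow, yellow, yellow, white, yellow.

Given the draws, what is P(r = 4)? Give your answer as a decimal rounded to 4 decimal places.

For each hypothesis, P(data | H) works out to: P(data | r = 1) = (1/9)(0/8) = 0; P(data | r = 4) = (4/9)(3/8)(2/7)(5/6)(1/5) = 1/126; P(data | r = 6) = (6/9)(5/8)(4/7)(3/6)(3/5) = 1/14; P(data | r = 7) = (7/9)(6/8)(5/7)(2/6)(4/5) = 1/9.
The prior-weighted likelihoods are 1/4 · 0 = 0, 1/4 · 1/126 = 1/504, 1/4 · 1/14 = 1/56, 1/4 · 1/9 = 1/36; with total 1/21.
Hence P(r = 4 | data) = (1/504) / (1/21) = 1/24.

0.0417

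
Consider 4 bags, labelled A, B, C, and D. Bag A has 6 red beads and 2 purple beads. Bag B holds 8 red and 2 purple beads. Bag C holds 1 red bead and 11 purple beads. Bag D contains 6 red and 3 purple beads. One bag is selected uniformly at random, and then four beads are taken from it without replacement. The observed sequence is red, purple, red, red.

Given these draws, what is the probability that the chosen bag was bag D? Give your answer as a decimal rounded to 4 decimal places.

0.3012

Under each hypothesis, the probability of the observed sequence is: P(data | bag A) = (6/8)(2/7)(5/6)(4/5) = 1/7; P(data | bag B) = (8/10)(2/9)(7/8)(6/7) = 2/15; P(data | bag C) = (1/12)(11/11)(0/10) = 0; P(data | bag D) = (6/9)(3/8)(5/7)(4/6) = 5/42.
Multiplying each by its prior: 1/4 · 1/7 = 1/28, 1/4 · 2/15 = 1/30, 1/4 · 0 = 0, 1/4 · 5/42 = 5/168; summing to 83/840.
By Bayes' rule, P(bag D | data) = (5/168) / (83/840) = 25/83.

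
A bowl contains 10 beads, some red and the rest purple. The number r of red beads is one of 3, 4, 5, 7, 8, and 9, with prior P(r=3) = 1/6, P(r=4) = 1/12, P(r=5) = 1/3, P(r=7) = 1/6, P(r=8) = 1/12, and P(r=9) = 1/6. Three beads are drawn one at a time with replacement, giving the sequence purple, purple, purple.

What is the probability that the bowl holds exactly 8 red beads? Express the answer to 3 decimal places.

Compute the likelihood of the observed sequence for each case: P(data | r = 3) = (7/10)(7/10)(7/10) = 0.343; P(data | r = 4) = (6/10)(6/10)(6/10) = 0.216; P(data | r = 5) = (5/10)(5/10)(5/10) = 0.125; P(data | r = 7) = (3/10)(3/10)(3/10) = 0.027; P(data | r = 8) = (2/10)(2/10)(2/10) = 0.008; P(data | r = 9) = (1/10)(1/10)(1/10) = 0.001.
The prior-weighted likelihoods are 1/6 · 0.343 = 0.057167, 1/12 · 0.216 = 0.018, 1/3 · 0.125 = 0.041667, 1/6 · 0.027 = 0.0045, 1/12 · 0.008 = 0.00066667, 1/6 · 0.001 = 0.00016667; these sum to 0.12217.
By Bayes' rule, P(r = 8 | data) = (0.00066667) / (0.12217) = 0.005457.

0.005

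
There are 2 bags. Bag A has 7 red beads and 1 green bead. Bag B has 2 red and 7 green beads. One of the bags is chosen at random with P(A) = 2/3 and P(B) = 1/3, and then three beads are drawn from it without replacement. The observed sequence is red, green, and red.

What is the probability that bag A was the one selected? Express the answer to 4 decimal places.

0.9000

The likelihood of the observed sequence under each hypothesis: P(data | bag A) = (7/8)(1/7)(6/6) = 1/8; P(data | bag B) = (2/9)(7/8)(1/7) = 1/36.
The prior-weighted likelihoods are 2/3 · 1/8 = 1/12, 1/3 · 1/36 = 1/108; summing to 5/54.
Hence P(bag A | data) = (1/12) / (5/54) = 9/10.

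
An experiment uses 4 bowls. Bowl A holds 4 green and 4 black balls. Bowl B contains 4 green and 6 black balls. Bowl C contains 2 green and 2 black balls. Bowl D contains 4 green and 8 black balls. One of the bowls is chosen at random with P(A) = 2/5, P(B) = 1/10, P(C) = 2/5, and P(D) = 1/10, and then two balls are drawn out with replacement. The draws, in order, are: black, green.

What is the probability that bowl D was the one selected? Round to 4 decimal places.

0.0903

Under each hypothesis, the probability of the observed sequence is: P(data | bowl A) = (4/8)(4/8) = 0.25; P(data | bowl B) = (6/10)(4/10) = 0.24; P(data | bowl C) = (2/4)(2/4) = 0.25; P(data | bowl D) = (8/12)(4/12) = 0.22222.
Multiplying each by its prior: 2/5 · 0.25 = 0.1, 1/10 · 0.24 = 0.024, 2/5 · 0.25 = 0.1, 1/10 · 0.22222 = 0.022222; with total 0.24622.
By Bayes' rule, P(bowl D | data) = (0.022222) / (0.24622) = 0.090253.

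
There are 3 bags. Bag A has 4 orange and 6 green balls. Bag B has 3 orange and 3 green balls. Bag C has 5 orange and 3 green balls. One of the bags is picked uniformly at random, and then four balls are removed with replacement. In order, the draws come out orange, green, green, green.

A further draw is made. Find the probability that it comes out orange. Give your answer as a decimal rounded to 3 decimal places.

Under each hypothesis, the probability of the observed sequence is: P(data | bag A) = (4/10)(6/10)(6/10)(6/10) = 0.0864; P(data | bag B) = (3/6)(3/6)(3/6)(3/6) = 0.0625; P(data | bag C) = (5/8)(3/8)(3/8)(3/8) = 0.032959.
The prior-weighted likelihoods are 1/3 · 0.0864 = 0.0288, 1/3 · 0.0625 = 0.020833, 1/3 · 0.032959 = 0.010986; summing to 0.06062.
The posterior is then P(bag A | data) = 0.47509, P(bag B | data) = 0.34367, P(bag C | data) = 0.18123.
The predictive probability is P(orange next | data) = (2/5)(0.47509) + (1/2)(0.34367) + (5/8)(0.18123) = 0.47514.

0.475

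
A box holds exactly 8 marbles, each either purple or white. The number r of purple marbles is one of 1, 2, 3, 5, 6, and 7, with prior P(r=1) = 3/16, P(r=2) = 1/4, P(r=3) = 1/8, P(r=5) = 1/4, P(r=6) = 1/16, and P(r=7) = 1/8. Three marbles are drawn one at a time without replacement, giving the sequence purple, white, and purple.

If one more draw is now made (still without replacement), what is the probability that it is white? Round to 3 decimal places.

0.415

Compute the likelihood of the observed sequence for each case: P(data | r = 1) = (1/8)(7/7)(0/6) = 0; P(data | r = 2) = (2/8)(6/7)(1/6) = 1/28; P(data | r = 3) = (3/8)(5/7)(2/6) = 5/56; P(data | r = 5) = (5/8)(3/7)(4/6) = 5/28; P(data | r = 6) = (6/8)(2/7)(5/6) = 5/28; P(data | r = 7) = (7/8)(1/7)(6/6) = 1/8.
The prior-weighted likelihoods are 3/16 · 0 = 0, 1/4 · 1/28 = 1/112, 1/8 · 5/56 = 5/448, 1/4 · 5/28 = 5/112, 1/16 · 5/28 = 5/448, 1/8 · 1/8 = 1/64; summing to 41/448.
Normalising, the posterior is P(r = 1 | data) = 0, P(r = 2 | data) = 4/41, P(r = 3 | data) = 5/41, P(r = 5 | data) = 20/41, P(r = 6 | data) = 5/41, P(r = 7 | data) = 7/41.
Averaging over the posterior, P(white next | data) = (1)(4/41) + (4/5)(5/41) + (2/5)(20/41) + (1/5)(5/41) + (0)(7/41) = 17/41.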